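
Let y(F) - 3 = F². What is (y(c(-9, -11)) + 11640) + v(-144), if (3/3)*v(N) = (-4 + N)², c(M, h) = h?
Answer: 33668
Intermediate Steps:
v(N) = (-4 + N)²
y(F) = 3 + F²
(y(c(-9, -11)) + 11640) + v(-144) = ((3 + (-11)²) + 11640) + (-4 - 144)² = ((3 + 121) + 11640) + (-148)² = (124 + 11640) + 21904 = 11764 + 21904 = 33668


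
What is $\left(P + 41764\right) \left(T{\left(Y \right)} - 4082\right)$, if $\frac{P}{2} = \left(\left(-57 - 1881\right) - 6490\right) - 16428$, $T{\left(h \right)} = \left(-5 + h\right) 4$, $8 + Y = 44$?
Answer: $31458184$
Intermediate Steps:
$Y = 36$ ($Y = -8 + 44 = 36$)
$T{\left(h \right)} = -20 + 4 h$
$P = -49712$ ($P = 2 \left(\left(\left(-57 - 1881\right) - 6490\right) - 16428\right) = 2 \left(\left(-1938 - 6490\right) - 16428\right) = 2 \left(-8428 - 16428\right) = 2 \left(-24856\right) = -49712$)
$\left(P + 41764\right) \left(T{\left(Y \right)} - 4082\right) = \left(-49712 + 41764\right) \left(\left(-20 + 4 \cdot 36\right) - 4082\right) = - 7948 \left(\left(-20 + 144\right) - 4082\right) = - 7948 \left(124 - 4082\right) = \left(-7948\right) \left(-3958\right) = 31458184$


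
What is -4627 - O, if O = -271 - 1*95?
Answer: -4261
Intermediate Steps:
O = -366 (O = -271 - 95 = -366)
-4627 - O = -4627 - 1*(-366) = -4627 + 366 = -4261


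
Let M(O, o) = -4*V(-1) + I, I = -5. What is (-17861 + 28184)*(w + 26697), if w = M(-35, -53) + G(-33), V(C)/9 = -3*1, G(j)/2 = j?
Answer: 275975082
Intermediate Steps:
G(j) = 2*j
V(C) = -27 (V(C) = 9*(-3*1) = 9*(-3) = -27)
M(O, o) = 103 (M(O, o) = -4*(-27) - 5 = 108 - 5 = 103)
w = 37 (w = 103 + 2*(-33) = 103 - 66 = 37)
(-17861 + 28184)*(w + 26697) = (-17861 + 28184)*(37 + 26697) = 10323*26734 = 275975082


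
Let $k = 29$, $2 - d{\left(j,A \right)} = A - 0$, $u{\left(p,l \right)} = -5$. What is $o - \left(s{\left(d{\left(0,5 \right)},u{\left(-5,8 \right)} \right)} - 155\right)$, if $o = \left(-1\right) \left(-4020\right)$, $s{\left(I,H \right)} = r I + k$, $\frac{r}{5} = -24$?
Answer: $3786$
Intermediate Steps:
$r = -120$ ($r = 5 \left(-24\right) = -120$)
$d{\left(j,A \right)} = 2 - A$ ($d{\left(j,A \right)} = 2 - \left(A - 0\right) = 2 - \left(A + 0\right) = 2 - A$)
$s{\left(I,H \right)} = 29 - 120 I$ ($s{\left(I,H \right)} = - 120 I + 29 = 29 - 120 I$)
$o = 4020$
$o - \left(s{\left(d{\left(0,5 \right)},u{\left(-5,8 \right)} \right)} - 155\right) = 4020 - \left(\left(29 - 120 \left(2 - 5\right)\right) - 155\right) = 4020 - \left(\left(29 - -360\right) - 155\right) = 4020 - \left(\left(29 + 360\right) - 155\right) = 4020 - \left(389 - 155\right) = 4020 - 234 = 3786$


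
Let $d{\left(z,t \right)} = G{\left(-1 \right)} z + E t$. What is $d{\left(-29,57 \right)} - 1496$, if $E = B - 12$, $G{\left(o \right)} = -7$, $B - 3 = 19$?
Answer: $-723$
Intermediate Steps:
$B = 22$ ($B = 3 + 19 = 22$)
$E = 10$ ($E = 22 - 12 = 10$)
$d{\left(z,t \right)} = - 7 z + 10 t$
$d{\left(-29,57 \right)} - 1496 = \left(\left(-7\right) \left(-29\right) + 10 \cdot 57\right) - 1496 = \left(203 + 570\right) - 1496 = 773 - 1496 = -723$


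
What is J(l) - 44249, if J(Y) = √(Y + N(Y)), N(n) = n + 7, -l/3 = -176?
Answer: -44249 + √1063 ≈ -44216.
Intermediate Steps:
l = 528 (l = -3*(-176) = 528)
N(n) = 7 + n
J(Y) = √(7 + 2*Y) (J(Y) = √(Y + (7 + Y)) = √(7 + 2*Y))
J(l) - 44249 = √(7 + 2*528) - 44249 = √(7 + 1056) - 44249 = √1063 - 44249 = -44249 + √1063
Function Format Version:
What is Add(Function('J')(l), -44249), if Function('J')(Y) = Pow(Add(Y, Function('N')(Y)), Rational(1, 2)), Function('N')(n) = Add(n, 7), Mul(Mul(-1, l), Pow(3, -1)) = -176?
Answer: Add(-44249, Pow(1063, Rational(1, 2))) ≈ -44216.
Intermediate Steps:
l = 528 (l = Mul(-3, -176) = 528)
Function('N')(n) = Add(7, n)
Function('J')(Y) = Pow(Add(7, Mul(2, Y)), Rational(1, 2)) (Function('J')(Y) = Pow(Add(Y, Add(7, Y)), Rational(1, 2)) = Pow(Add(7, Mul(2, Y)), Rational(1, 2)))
Add(Function('J')(l), -44249) = Add(Pow(Add(7, Mul(2, 528)), Rational(1, 2)), -44249) = Add(Pow(Add(7, 1056), Rational(1, 2)), -44249) = Add(Pow(1063, Rational(1, 2)), -44249) = Add(-44249, Pow(1063, Rational(1, 2)))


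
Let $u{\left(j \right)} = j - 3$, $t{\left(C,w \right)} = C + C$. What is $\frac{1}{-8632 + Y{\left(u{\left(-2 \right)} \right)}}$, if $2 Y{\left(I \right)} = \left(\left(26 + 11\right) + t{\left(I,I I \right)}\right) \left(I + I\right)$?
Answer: $- \frac{1}{8767} \approx -0.00011406$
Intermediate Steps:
$t{\left(C,w \right)} = 2 C$
$u{\left(j \right)} = -3 + j$ ($u{\left(j \right)} = j - 3 = -3 + j$)
$Y{\left(I \right)} = I \left(37 + 2 I\right)$ ($Y{\left(I \right)} = \frac{\left(\left(26 + 11\right) + 2 I\right) \left(I + I\right)}{2} = \frac{\left(37 + 2 I\right) 2 I}{2} = \frac{2 I \left(37 + 2 I\right)}{2} = I \left(37 + 2 I\right)$)
$\frac{1}{-8632 + Y{\left(u{\left(-2 \right)} \right)}} = \frac{1}{-8632 + \left(-3 - 2\right) \left(37 + 2 \left(-3 - 2\right)\right)} = \frac{1}{-8632 - 5 \left(37 + 2 \left(-5\right)\right)} = \frac{1}{-8632 - 5 \left(37 - 10\right)} = \frac{1}{-8632 - 135} = \frac{1}{-8767} = - \frac{1}{8767}$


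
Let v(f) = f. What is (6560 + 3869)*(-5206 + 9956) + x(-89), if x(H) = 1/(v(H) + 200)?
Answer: 5498690251/111 ≈ 4.9538e+7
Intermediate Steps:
x(H) = 1/(200 + H) (x(H) = 1/(H + 200) = 1/(200 + H))
(6560 + 3869)*(-5206 + 9956) + x(-89) = (6560 + 3869)*(-5206 + 9956) + 1/(200 - 89) = 10429*4750 + 1/111 = 49537750 + 1/111 = 5498690251/111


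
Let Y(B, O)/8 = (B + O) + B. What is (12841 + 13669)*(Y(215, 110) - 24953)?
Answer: -546980830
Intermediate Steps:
Y(B, O) = 8*O + 16*B (Y(B, O) = 8*((B + O) + B) = 8*(O + 2*B) = 8*O + 16*B)
(12841 + 13669)*(Y(215, 110) - 24953) = (12841 + 13669)*((8*110 + 16*215) - 24953) = 26510*((880 + 3440) - 24953) = 26510*(4320 - 24953) = 26510*(-20633) = -546980830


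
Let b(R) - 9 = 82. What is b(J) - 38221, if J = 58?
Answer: -38130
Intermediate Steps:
b(R) = 91 (b(R) = 9 + 82 = 91)
b(J) - 38221 = 91 - 38221 = -38130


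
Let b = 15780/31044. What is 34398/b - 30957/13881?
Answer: 411732176017/6084505 ≈ 67669.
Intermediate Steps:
b = 1315/2587 (b = 15780*(1/31044) = 1315/2587 ≈ 0.50831)
34398/b - 30957/13881 = 34398/(1315/2587) - 30957/13881 = 34398*(2587/1315) - 30957*1/13881 = 88987626/1315 - 10319/4627 = 411732176017/6084505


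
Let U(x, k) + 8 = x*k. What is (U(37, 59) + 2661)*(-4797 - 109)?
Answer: -23725416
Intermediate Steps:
U(x, k) = -8 + k*x (U(x, k) = -8 + x*k = -8 + k*x)
(U(37, 59) + 2661)*(-4797 - 109) = ((-8 + 59*37) + 2661)*(-4797 - 109) = ((-8 + 2183) + 2661)*(-4906) = (2175 + 2661)*(-4906) = 4836*(-4906) = -23725416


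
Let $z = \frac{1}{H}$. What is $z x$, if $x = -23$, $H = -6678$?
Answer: $\frac{23}{6678} \approx 0.0034441$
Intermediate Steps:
$z = - \frac{1}{6678}$ ($z = \frac{1}{-6678} = - \frac{1}{6678} \approx -0.00014975$)
$z x = \left(- \frac{1}{6678}\right) \left(-23\right) = \frac{23}{6678}$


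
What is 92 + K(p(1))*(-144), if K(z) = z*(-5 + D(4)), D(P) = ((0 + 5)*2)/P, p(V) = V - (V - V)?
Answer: 452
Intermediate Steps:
p(V) = V (p(V) = V - 1*0 = V + 0 = V)
D(P) = 10/P (D(P) = (5*2)/P = 10/P)
K(z) = -5*z/2 (K(z) = z*(-5 + 10/4) = z*(-5 + 10*(¼)) = z*(-5 + 5/2) = z*(-5/2) = -5*z/2)
92 + K(p(1))*(-144) = 92 - 5/2*1*(-144) = 92 - 5/2*(-144) = 92 + 360 = 452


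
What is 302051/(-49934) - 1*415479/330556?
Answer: -60295649371/8252991652 ≈ -7.3059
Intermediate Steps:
302051/(-49934) - 1*415479/330556 = 302051*(-1/49934) - 415479*1/330556 = -302051/49934 - 415479/330556 = -60295649371/8252991652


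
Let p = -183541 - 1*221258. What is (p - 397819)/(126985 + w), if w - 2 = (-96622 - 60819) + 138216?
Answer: -401309/53881 ≈ -7.4481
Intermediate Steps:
p = -404799 (p = -183541 - 221258 = -404799)
w = -19223 (w = 2 + ((-96622 - 60819) + 138216) = 2 + (-157441 + 138216) = 2 - 19225 = -19223)
(p - 397819)/(126985 + w) = (-404799 - 397819)/(126985 - 19223) = -802618/107762 = -802618*1/107762 = -401309/53881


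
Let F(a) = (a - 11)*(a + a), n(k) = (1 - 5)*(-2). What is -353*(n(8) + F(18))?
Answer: -91780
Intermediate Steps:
n(k) = 8 (n(k) = -4*(-2) = 8)
F(a) = 2*a*(-11 + a) (F(a) = (-11 + a)*(2*a) = 2*a*(-11 + a))
-353*(n(8) + F(18)) = -353*(8 + 2*18*(-11 + 18)) = -353*(8 + 2*18*7) = -353*(8 + 252) = -353*260 = -91780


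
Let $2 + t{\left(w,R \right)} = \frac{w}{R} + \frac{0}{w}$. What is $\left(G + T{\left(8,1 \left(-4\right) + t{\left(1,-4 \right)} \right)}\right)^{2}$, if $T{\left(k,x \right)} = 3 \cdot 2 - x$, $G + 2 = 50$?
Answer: $\frac{58081}{16} \approx 3630.1$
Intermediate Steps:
$G = 48$ ($G = -2 + 50 = 48$)
$t{\left(w,R \right)} = -2 + \frac{w}{R}$ ($t{\left(w,R \right)} = -2 + \left(\frac{w}{R} + \frac{0}{w}\right) = -2 + \left(\frac{w}{R} + 0\right) = -2 + \frac{w}{R}$)
$T{\left(k,x \right)} = 6 - x$
$\left(G + T{\left(8,1 \left(-4\right) + t{\left(1,-4 \right)} \right)}\right)^{2} = \left(48 - \left(-8 - 4 + \frac{1}{-4}\right)\right)^{2} = \left(48 + \left(6 - \left(-4 + \left(-2 + 1 \left(- \frac{1}{4}\right)\right)\right)\right)\right)^{2} = \left(48 + \left(6 - \left(-4 - \frac{9}{4}\right)\right)\right)^{2} = \left(48 + \left(6 - - \frac{25}{4}\right)\right)^{2} = \left(48 + \left(6 + \frac{25}{4}\right)\right)^{2} = \left(48 + \frac{49}{4}\right)^{2} = \left(\frac{241}{4}\right)^{2} = \frac{58081}{16}$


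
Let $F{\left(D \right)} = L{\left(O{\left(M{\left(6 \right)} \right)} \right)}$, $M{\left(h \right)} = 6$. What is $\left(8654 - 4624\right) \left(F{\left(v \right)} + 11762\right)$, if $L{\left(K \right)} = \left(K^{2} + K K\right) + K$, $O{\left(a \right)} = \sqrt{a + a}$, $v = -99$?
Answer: $47497580 + 8060 \sqrt{3} \approx 4.7512 \cdot 10^{7}$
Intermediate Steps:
$O{\left(a \right)} = \sqrt{2} \sqrt{a}$ ($O{\left(a \right)} = \sqrt{2 a} = \sqrt{2} \sqrt{a}$)
$L{\left(K \right)} = K + 2 K^{2}$ ($L{\left(K \right)} = \left(K^{2} + K^{2}\right) + K = 2 K^{2} + K = K + 2 K^{2}$)
$F{\left(D \right)} = 2 \sqrt{3} \left(1 + 4 \sqrt{3}\right)$ ($F{\left(D \right)} = \sqrt{2} \sqrt{6} \left(1 + 2 \sqrt{2} \sqrt{6}\right) = 2 \sqrt{3} \left(1 + 2 \cdot 2 \sqrt{3}\right) = 2 \sqrt{3} \left(1 + 4 \sqrt{3}\right)$)
$\left(8654 - 4624\right) \left(F{\left(v \right)} + 11762\right) = \left(8654 - 4624\right) \left(\left(24 + 2 \sqrt{3}\right) + 11762\right) = 4030 \left(11786 + 2 \sqrt{3}\right) = 47497580 + 8060 \sqrt{3}$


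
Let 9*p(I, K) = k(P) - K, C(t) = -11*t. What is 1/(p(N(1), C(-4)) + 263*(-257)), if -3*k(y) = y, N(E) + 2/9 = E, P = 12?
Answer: -3/202789 ≈ -1.4794e-5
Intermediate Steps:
N(E) = -2/9 + E
k(y) = -y/3
p(I, K) = -4/9 - K/9 (p(I, K) = (-⅓*12 - K)/9 = (-4 - K)/9 = -4/9 - K/9)
1/(p(N(1), C(-4)) + 263*(-257)) = 1/((-4/9 - (-11)*(-4)/9) + 263*(-257)) = 1/((-4/9 - ⅑*44) - 67591) = 1/((-4/9 - 44/9) - 67591) = 1/(-16/3 - 67591) = 1/(-202789/3) = -3/202789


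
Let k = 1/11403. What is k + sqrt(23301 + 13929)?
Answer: 1/11403 + sqrt(37230) ≈ 192.95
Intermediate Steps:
k = 1/11403 ≈ 8.7696e-5
k + sqrt(23301 + 13929) = 1/11403 + sqrt(23301 + 13929) = 1/11403 + sqrt(37230)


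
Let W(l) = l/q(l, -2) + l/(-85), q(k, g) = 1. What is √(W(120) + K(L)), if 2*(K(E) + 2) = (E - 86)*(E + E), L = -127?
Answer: √7851433/17 ≈ 164.83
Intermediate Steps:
K(E) = -2 + E*(-86 + E) (K(E) = -2 + ((E - 86)*(E + E))/2 = -2 + ((-86 + E)*(2*E))/2 = -2 + (2*E*(-86 + E))/2 = -2 + E*(-86 + E))
W(l) = 84*l/85 (W(l) = l/1 + l/(-85) = l*1 + l*(-1/85) = l - l/85 = 84*l/85)
√(W(120) + K(L)) = √((84/85)*120 + (-2 + (-127)² - 86*(-127))) = √(2016/17 + (-2 + 16129 + 10922)) = √(2016/17 + 27049) = √(461849/17) = √7851433/17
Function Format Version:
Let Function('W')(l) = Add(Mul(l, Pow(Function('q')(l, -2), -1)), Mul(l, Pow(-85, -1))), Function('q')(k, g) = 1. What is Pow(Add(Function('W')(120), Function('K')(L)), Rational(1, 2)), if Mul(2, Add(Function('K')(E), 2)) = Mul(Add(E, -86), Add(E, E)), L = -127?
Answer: Mul(Rational(1, 17), Pow(7851433, Rational(1, 2))) ≈ 164.83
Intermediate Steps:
Function('K')(E) = Add(-2, Mul(E, Add(-86, E))) (Function('K')(E) = Add(-2, Mul(Rational(1, 2), Mul(Add(E, -86), Add(E, E)))) = Add(-2, Mul(Rational(1, 2), Mul(Add(-86, E), Mul(2, E)))) = Add(-2, Mul(Rational(1, 2), Mul(2, E, Add(-86, E)))) = Add(-2, Mul(E, Add(-86, E))))
Function('W')(l) = Mul(Rational(84, 85), l) (Function('W')(l) = Add(Mul(l, Pow(1, -1)), Mul(l, Pow(-85, -1))) = Add(Mul(l, 1), Mul(l, Rational(-1, 85))) = Add(l, Mul(Rational(-1, 85), l)) = Mul(Rational(84, 85), l))
Pow(Add(Function('W')(120), Function('K')(L)), Rational(1, 2)) = Pow(Add(Mul(Rational(84, 85), 120), Add(-2, Pow(-127, 2), Mul(-86, -127))), Rational(1, 2)) = Pow(Add(Rational(2016, 17), Add(-2, 16129, 10922)), Rational(1, 2)) = Pow(Add(Rational(2016, 17), 27049), Rational(1, 2)) = Pow(Rational(461849, 17), Rational(1, 2)) = Mul(Rational(1, 17), Pow(7851433, Rational(1, 2)))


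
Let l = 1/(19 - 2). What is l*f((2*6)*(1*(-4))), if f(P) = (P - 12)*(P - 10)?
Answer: 3480/17 ≈ 204.71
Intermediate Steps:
l = 1/17 ≈ 0.058824
f(P) = (-12 + P)*(-10 + P)
l*f((2*6)*(1*(-4))) = (120 + ((2*6)*(1*(-4)))**2 - 22*2*6*1*(-4))/17 = (120 + (12*(-4))**2 - 264*(-4))/17 = (120 + (-48)**2 - 22*(-48))/17 = (120 + 2304 + 1056)/17 = (1/17)*3480 = 3480/17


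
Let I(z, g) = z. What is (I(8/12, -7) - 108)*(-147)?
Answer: 15778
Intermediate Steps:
(I(8/12, -7) - 108)*(-147) = (8/12 - 108)*(-147) = (8*(1/12) - 108)*(-147) = (⅔ - 108)*(-147) = -322/3*(-147) = 15778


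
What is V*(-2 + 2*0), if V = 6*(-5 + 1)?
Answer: 48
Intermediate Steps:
V = -24 (V = 6*(-4) = -24)
V*(-2 + 2*0) = -24*(-2 + 2*0) = -24*(-2 + 0) = -24*(-2) = 48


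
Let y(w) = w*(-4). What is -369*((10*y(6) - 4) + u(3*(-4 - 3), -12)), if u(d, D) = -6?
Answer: 92250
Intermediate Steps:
y(w) = -4*w
-369*((10*y(6) - 4) + u(3*(-4 - 3), -12)) = -369*((10*(-4*6) - 4) - 6) = -369*((10*(-24) - 4) - 6) = -369*((-240 - 4) - 6) = -369*(-244 - 6) = -369*(-250) = 92250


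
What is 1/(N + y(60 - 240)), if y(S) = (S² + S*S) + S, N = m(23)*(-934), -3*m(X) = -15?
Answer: 1/59950 ≈ 1.6681e-5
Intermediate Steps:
m(X) = 5 (m(X) = -⅓*(-15) = 5)
N = -4670 (N = 5*(-934) = -4670)
y(S) = S + 2*S² (y(S) = (S² + S²) + S = 2*S² + S = S + 2*S²)
1/(N + y(60 - 240)) = 1/(-4670 + (60 - 240)*(1 + 2*(60 - 240))) = 1/(-4670 - 180*(1 + 2*(-180))) = 1/(-4670 - 180*(1 - 360)) = 1/(-4670 - 180*(-359)) = 1/(-4670 + 64620) = 1/59950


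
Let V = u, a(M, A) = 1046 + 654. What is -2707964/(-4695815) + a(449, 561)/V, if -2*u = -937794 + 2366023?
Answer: 3851626944756/6706699161635 ≈ 0.57430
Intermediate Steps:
u = -1428229/2 (u = -(-937794 + 2366023)/2 = -1/2*1428229 = -1428229/2 ≈ -7.1411e+5)
a(M, A) = 1700
V = -1428229/2 ≈ -7.1411e+5
-2707964/(-4695815) + a(449, 561)/V = -2707964/(-4695815) + 1700/(-1428229/2) = -2707964*(-1/4695815) + 1700*(-2/1428229) = 2707964/4695815 - 3400/1428229 = 3851626944756/6706699161635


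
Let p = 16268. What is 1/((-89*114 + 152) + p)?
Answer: 1/6274 ≈ 0.00015939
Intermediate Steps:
1/((-89*114 + 152) + p) = 1/((-89*114 + 152) + 16268) = 1/((-10146 + 152) + 16268) = 1/(-9994 + 16268) = 1/6274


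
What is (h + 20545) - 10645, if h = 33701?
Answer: 43601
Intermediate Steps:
(h + 20545) - 10645 = (33701 + 20545) - 10645 = 54246 - 10645 = 43601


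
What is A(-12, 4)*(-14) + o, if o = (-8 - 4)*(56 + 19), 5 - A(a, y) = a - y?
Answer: -1194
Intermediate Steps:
A(a, y) = 5 + y - a (A(a, y) = 5 - (a - y) = 5 + (y - a) = 5 + y - a)
o = -900 (o = -12*75 = -900)
A(-12, 4)*(-14) + o = (5 + 4 - 1*(-12))*(-14) - 900 = (5 + 4 + 12)*(-14) - 900 = 21*(-14) - 900 = -294 - 900 = -1194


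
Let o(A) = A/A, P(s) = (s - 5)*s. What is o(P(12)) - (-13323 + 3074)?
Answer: 10250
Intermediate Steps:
P(s) = s*(-5 + s) (P(s) = (-5 + s)*s = s*(-5 + s))
o(A) = 1
o(P(12)) - (-13323 + 3074) = 1 - (-13323 + 3074) = 1 - 1*(-10249) = 1 + 10249 = 10250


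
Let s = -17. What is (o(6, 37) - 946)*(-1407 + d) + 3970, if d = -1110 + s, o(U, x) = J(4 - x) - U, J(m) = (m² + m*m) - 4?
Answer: -3092578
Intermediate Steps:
J(m) = -4 + 2*m² (J(m) = (m² + m²) - 4 = 2*m² - 4 = -4 + 2*m²)
o(U, x) = -4 - U + 2*(4 - x)² (o(U, x) = (-4 + 2*(4 - x)²) - U = -4 - U + 2*(4 - x)²)
d = -1127 (d = -1110 - 17 = -1127)
(o(6, 37) - 946)*(-1407 + d) + 3970 = ((-4 - 1*6 + 2*(-4 + 37)²) - 946)*(-1407 - 1127) + 3970 = ((-4 - 6 + 2*33²) - 946)*(-2534) + 3970 = ((-4 - 6 + 2*1089) - 946)*(-2534) + 3970 = ((-4 - 6 + 2178) - 946)*(-2534) + 3970 = (2168 - 946)*(-2534) + 3970 = 1222*(-2534) + 3970 = -3096548 + 3970 = -3092578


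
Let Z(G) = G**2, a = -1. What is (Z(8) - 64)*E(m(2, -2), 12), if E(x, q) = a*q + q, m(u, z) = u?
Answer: 0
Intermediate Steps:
E(x, q) = 0 (E(x, q) = -q + q = 0)
(Z(8) - 64)*E(m(2, -2), 12) = (8**2 - 64)*0 = (64 - 64)*0 = 0*0 = 0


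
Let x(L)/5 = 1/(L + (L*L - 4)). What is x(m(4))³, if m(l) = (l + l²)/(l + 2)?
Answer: 91125/830584 ≈ 0.10971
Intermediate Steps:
m(l) = (l + l²)/(2 + l)
x(L) = 5/(-4 + L + L²) (x(L) = 5/(L + (L*L - 4)) = 5/(L + (L² - 4)) = 5/(L + (-4 + L²)) = 5/(-4 + L + L²))
x(m(4))³ = (5/(-4 + 4*(1 + 4)/(2 + 4) + (4*(1 + 4)/(2 + 4))²))³ = (5/(-4 + 4*5/6 + (4*5/6)²))³ = (5/(-4 + 4*(⅙)*5 + (4*(⅙)*5)²))³ = (5/(-4 + 10/3 + (10/3)²))³ = (5/(-4 + 10/3 + 100/9))³ = (5/(94/9))³ = (5*(9/94))³ = (45/94)³ = 91125/830584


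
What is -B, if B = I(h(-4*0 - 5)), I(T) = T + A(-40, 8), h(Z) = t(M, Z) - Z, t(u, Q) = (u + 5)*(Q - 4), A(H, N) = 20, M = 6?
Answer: 74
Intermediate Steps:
t(u, Q) = (-4 + Q)*(5 + u) (t(u, Q) = (5 + u)*(-4 + Q) = (-4 + Q)*(5 + u))
h(Z) = -44 + 10*Z (h(Z) = (-20 - 4*6 + 5*Z + Z*6) - Z = (-20 - 24 + 5*Z + 6*Z) - Z = (-44 + 11*Z) - Z = -44 + 10*Z)
I(T) = 20 + T (I(T) = T + 20 = 20 + T)
B = -74 (B = 20 + (-44 + 10*(-4*0 - 5)) = 20 + (-44 + 10*(0 - 5)) = 20 + (-44 + 10*(-5)) = 20 + (-44 - 50) = 20 - 94 = -74)
-B = -1*(-74) = 74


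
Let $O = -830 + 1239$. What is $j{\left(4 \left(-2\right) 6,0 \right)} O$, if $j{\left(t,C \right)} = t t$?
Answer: $942336$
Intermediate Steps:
$j{\left(t,C \right)} = t^{2}$
$O = 409$
$j{\left(4 \left(-2\right) 6,0 \right)} O = \left(4 \left(-2\right) 6\right)^{2} \cdot 409 = \left(\left(-8\right) 6\right)^{2} \cdot 409 = \left(-48\right)^{2} \cdot 409 = 2304 \cdot 409 = 942336$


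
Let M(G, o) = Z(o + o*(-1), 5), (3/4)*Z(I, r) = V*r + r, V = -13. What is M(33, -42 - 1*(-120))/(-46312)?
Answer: 10/5789 ≈ 0.0017274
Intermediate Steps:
Z(I, r) = -16*r (Z(I, r) = 4*(-13*r + r)/3 = 4*(-12*r)/3 = -16*r)
M(G, o) = -80 (M(G, o) = -16*5 = -80)
M(33, -42 - 1*(-120))/(-46312) = -80/(-46312) = -80*(-1/46312) = 10/5789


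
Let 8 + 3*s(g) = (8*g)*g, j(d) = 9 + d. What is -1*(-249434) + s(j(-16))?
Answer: 249562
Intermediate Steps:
s(g) = -8/3 + 8*g²/3 (s(g) = -8/3 + ((8*g)*g)/3 = -8/3 + (8*g²)/3 = -8/3 + 8*g²/3)
-1*(-249434) + s(j(-16)) = -1*(-249434) + (-8/3 + 8*(9 - 16)²/3) = 249434 + (-8/3 + (8/3)*(-7)²) = 249434 + (-8/3 + (8/3)*49) = 249434 + (-8/3 + 392/3) = 249434 + 128 = 249562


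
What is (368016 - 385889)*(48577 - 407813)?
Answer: 6420625028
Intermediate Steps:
(368016 - 385889)*(48577 - 407813) = -17873*(-359236) = 6420625028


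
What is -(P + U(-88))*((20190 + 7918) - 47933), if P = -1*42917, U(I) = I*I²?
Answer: -14361011925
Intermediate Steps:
U(I) = I³
P = -42917
-(P + U(-88))*((20190 + 7918) - 47933) = -(-42917 + (-88)³)*((20190 + 7918) - 47933) = -(-42917 - 681472)*(28108 - 47933) = -(-724389)*(-19825) = -1*14361011925 = -14361011925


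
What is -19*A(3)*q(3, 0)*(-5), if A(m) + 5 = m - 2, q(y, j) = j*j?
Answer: 0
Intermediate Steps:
q(y, j) = j**2
A(m) = -7 + m (A(m) = -5 + (m - 2) = -5 + (-2 + m) = -7 + m)
-19*A(3)*q(3, 0)*(-5) = -19*(-7 + 3)*0**2*(-5) = -19*(-4*0)*(-5) = -0*(-5) = -19*0 = 0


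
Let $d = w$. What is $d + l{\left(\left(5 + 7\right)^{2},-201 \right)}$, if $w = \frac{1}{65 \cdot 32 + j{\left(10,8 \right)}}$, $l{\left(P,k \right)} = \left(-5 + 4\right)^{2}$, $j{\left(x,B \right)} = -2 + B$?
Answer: $\frac{2087}{2086} \approx 1.0005$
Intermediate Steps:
$l{\left(P,k \right)} = 1$ ($l{\left(P,k \right)} = \left(-1\right)^{2} = 1$)
$w = \frac{1}{2086}$ ($w = \frac{1}{65 \cdot 32 + \left(-2 + 8\right)} = \frac{1}{2080 + 6} = \frac{1}{2086} \approx 0.00047939$)
$d = \frac{1}{2086} \approx 0.00047939$
$d + l{\left(\left(5 + 7\right)^{2},-201 \right)} = \frac{1}{2086} + 1 = \frac{2087}{2086}$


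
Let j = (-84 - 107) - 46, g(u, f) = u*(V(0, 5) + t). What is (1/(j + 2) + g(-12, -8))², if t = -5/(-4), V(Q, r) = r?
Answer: 310675876/55225 ≈ 5625.6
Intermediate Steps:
t = 5/4 (t = -5*(-¼) = 5/4 ≈ 1.2500)
g(u, f) = 25*u/4 (g(u, f) = u*(5 + 5/4) = u*(25/4) = 25*u/4)
j = -237 (j = -191 - 46 = -237)
(1/(j + 2) + g(-12, -8))² = (1/(-237 + 2) + (25/4)*(-12))² = (1/(-235) - 75)² = (-1/235 - 75)² = (-17626/235)² = 310675876/55225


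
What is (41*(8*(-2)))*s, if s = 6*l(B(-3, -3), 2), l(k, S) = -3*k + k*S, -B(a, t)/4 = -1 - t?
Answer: -31488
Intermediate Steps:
B(a, t) = 4 + 4*t (B(a, t) = -4*(-1 - t) = 4 + 4*t)
l(k, S) = -3*k + S*k
s = 48 (s = 6*((4 + 4*(-3))*(-3 + 2)) = 6*((4 - 12)*(-1)) = 6*(-8*(-1)) = 6*8 = 48)
(41*(8*(-2)))*s = (41*(8*(-2)))*48 = (41*(-16))*48 = -656*48 = -31488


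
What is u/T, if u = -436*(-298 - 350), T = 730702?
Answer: 141264/365351 ≈ 0.38665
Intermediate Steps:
u = 282528 (u = -436*(-648) = 282528)
u/T = 282528/730702 = 282528*(1/730702) = 141264/365351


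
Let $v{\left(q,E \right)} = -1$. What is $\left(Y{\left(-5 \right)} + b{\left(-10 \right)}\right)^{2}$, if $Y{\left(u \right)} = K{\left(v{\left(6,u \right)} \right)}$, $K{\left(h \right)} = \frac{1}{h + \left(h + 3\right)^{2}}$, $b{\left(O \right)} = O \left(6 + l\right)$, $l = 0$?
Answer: $\frac{32041}{9} \approx 3560.1$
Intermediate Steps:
$b{\left(O \right)} = 6 O$ ($b{\left(O \right)} = O \left(6 + 0\right) = O 6 = 6 O$)
$K{\left(h \right)} = \frac{1}{h + \left(3 + h\right)^{2}}$
$Y{\left(u \right)} = \frac{1}{3}$ ($Y{\left(u \right)} = \frac{1}{-1 + \left(3 - 1\right)^{2}} = \frac{1}{-1 + 2^{2}} = \frac{1}{-1 + 4} = \frac{1}{3}$)
$\left(Y{\left(-5 \right)} + b{\left(-10 \right)}\right)^{2} = \left(\frac{1}{3} + 6 \left(-10\right)\right)^{2} = \left(\frac{1}{3} - 60\right)^{2} = \left(- \frac{179}{3}\right)^{2} = \frac{32041}{9}$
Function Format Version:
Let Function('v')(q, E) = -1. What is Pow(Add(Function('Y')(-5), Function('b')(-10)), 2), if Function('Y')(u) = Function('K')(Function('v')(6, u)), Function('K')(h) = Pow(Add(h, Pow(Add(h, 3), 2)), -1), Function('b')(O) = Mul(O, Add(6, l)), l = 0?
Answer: Rational(32041, 9) ≈ 3560.1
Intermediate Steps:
Function('b')(O) = Mul(6, O) (Function('b')(O) = Mul(O, Add(6, 0)) = Mul(O, 6) = Mul(6, O))
Function('K')(h) = Pow(Add(h, Pow(Add(3, h), 2)), -1)
Function('Y')(u) = Rational(1, 3) (Function('Y')(u) = Pow(Add(-1, Pow(Add(3, -1), 2)), -1) = Pow(Add(-1, Pow(2, 2)), -1) = Pow(Add(-1, 4), -1) = Pow(3, -1) = Rational(1, 3))
Pow(Add(Function('Y')(-5), Function('b')(-10)), 2) = Pow(Add(Rational(1, 3), Mul(6, -10)), 2) = Pow(Add(Rational(1, 3), -60), 2) = Pow(Rational(-179, 3), 2) = Rational(32041, 9)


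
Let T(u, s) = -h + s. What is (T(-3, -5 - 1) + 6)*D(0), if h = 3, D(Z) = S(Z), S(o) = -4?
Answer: 12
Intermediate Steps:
D(Z) = -4
T(u, s) = -3 + s (T(u, s) = -1*3 + s = -3 + s)
(T(-3, -5 - 1) + 6)*D(0) = ((-3 + (-5 - 1)) + 6)*(-4) = ((-3 - 6) + 6)*(-4) = (-9 + 6)*(-4) = -3*(-4) = 12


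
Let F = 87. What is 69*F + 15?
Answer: 6018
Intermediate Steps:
69*F + 15 = 69*87 + 15 = 6003 + 15 = 6018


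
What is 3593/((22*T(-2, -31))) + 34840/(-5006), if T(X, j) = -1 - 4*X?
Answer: 6310599/385462 ≈ 16.372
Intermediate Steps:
3593/((22*T(-2, -31))) + 34840/(-5006) = 3593/((22*(-1 - 4*(-2)))) + 34840/(-5006) = 3593/((22*(-1 + 8))) + 34840*(-1/5006) = 3593/((22*7)) - 17420/2503 = 3593/154 - 17420/2503 = 6310599/385462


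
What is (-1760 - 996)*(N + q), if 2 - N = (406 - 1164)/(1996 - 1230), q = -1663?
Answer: 1752220704/383 ≈ 4.5750e+6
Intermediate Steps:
N = 1145/383 (N = 2 - (406 - 1164)/(1996 - 1230) = 2 - (-758)/766 = 2 - 1*(-379/383) = 2 + 379/383 = 1145/383 ≈ 2.9896)
(-1760 - 996)*(N + q) = (-1760 - 996)*(1145/383 - 1663) = -2756*(-635784/383) = 1752220704/383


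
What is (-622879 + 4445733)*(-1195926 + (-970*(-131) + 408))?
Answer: -4084520710592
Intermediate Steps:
(-622879 + 4445733)*(-1195926 + (-970*(-131) + 408)) = 3822854*(-1195926 + (127070 + 408)) = 3822854*(-1195926 + 127478) = 3822854*(-1068448) = -4084520710592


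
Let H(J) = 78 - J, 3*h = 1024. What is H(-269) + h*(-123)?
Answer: -41637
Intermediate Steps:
h = 1024/3 (h = (⅓)*1024 = 1024/3 ≈ 341.33)
H(-269) + h*(-123) = (78 - 1*(-269)) + (1024/3)*(-123) = (78 + 269) - 41984 = 347 - 41984 = -41637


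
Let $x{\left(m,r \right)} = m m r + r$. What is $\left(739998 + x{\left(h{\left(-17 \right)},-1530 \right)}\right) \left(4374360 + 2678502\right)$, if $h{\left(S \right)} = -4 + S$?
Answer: $449535318156$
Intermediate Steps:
$x{\left(m,r \right)} = r + r m^{2}$ ($x{\left(m,r \right)} = m^{2} r + r = r m^{2} + r = r + r m^{2}$)
$\left(739998 + x{\left(h{\left(-17 \right)},-1530 \right)}\right) \left(4374360 + 2678502\right) = \left(739998 - 1530 \left(1 + \left(-4 - 17\right)^{2}\right)\right) \left(4374360 + 2678502\right) = \left(739998 - 1530 \left(1 + \left(-21\right)^{2}\right)\right) 7052862 = \left(739998 - 1530 \left(1 + 441\right)\right) 7052862 = \left(739998 - 676260\right) 7052862 = 63738 \cdot 7052862 = 449535318156$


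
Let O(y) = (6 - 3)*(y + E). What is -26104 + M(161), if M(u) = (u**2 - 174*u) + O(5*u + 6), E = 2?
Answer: -25758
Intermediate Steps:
O(y) = 6 + 3*y (O(y) = (6 - 3)*(y + 2) = 3*(2 + y) = 6 + 3*y)
M(u) = 24 + u**2 - 159*u (M(u) = (u**2 - 174*u) + (6 + 3*(5*u + 6)) = (u**2 - 174*u) + (6 + 3*(6 + 5*u)) = (u**2 - 174*u) + (6 + (18 + 15*u)) = (u**2 - 174*u) + (24 + 15*u) = 24 + u**2 - 159*u)
-26104 + M(161) = -26104 + (24 + 161**2 - 159*161) = -26104 + (24 + 25921 - 25599) = -26104 + 346 = -25758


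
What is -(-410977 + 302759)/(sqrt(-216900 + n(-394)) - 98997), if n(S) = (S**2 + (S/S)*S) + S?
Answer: -10713257346/9800468461 - 216436*I*sqrt(15613)/9800468461 ≈ -1.0931 - 0.0027595*I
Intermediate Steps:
n(S) = S**2 + 2*S (n(S) = (S**2 + 1*S) + S = (S**2 + S) + S = (S + S**2) + S = S**2 + 2*S)
-(-410977 + 302759)/(sqrt(-216900 + n(-394)) - 98997) = -(-410977 + 302759)/(sqrt(-216900 - 394*(2 - 394)) - 98997) = -(-108218)/(sqrt(-216900 - 394*(-392)) - 98997) = -(-108218)/(sqrt(-216900 + 154448) - 98997) = -(-108218)/(sqrt(-62452) - 98997) = -(-108218)/(2*I*sqrt(15613) - 98997) = -(-108218)/(-98997 + 2*I*sqrt(15613)) = 108218/(-98997 + 2*I*sqrt(15613))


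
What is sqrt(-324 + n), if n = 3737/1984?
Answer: I*sqrt(19811449)/248 ≈ 17.948*I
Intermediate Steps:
n = 3737/1984 (n = 3737*(1/1984) = 3737/1984 ≈ 1.8836)
sqrt(-324 + n) = sqrt(-324 + 3737/1984) = sqrt(-639079/1984) = I*sqrt(19811449)/248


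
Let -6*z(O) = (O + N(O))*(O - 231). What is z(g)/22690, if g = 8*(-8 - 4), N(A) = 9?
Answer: -9483/45380 ≈ -0.20897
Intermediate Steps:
g = -96 (g = 8*(-12) = -96)
z(O) = -(-231 + O)*(9 + O)/6 (z(O) = -(O + 9)*(O - 231)/6 = -(9 + O)*(-231 + O)/6 = -(-231 + O)*(9 + O)/6)
z(g)/22690 = (693/2 + 37*(-96) - ⅙*(-96)²)/22690 = (693/2 - 3552 - ⅙*9216)*(1/22690) = (693/2 - 3552 - 1536)*(1/22690) = -9483/2*1/22690 = -9483/45380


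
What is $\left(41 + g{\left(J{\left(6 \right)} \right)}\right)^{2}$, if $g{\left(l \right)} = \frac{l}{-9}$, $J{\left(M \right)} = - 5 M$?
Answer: $\frac{17689}{9} \approx 1965.4$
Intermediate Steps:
$g{\left(l \right)} = - \frac{l}{9}$ ($g{\left(l \right)} = l \left(- \frac{1}{9}\right) = - \frac{l}{9}$)
$\left(41 + g{\left(J{\left(6 \right)} \right)}\right)^{2} = \left(41 - \frac{\left(-5\right) 6}{9}\right)^{2} = \left(41 - - \frac{10}{3}\right)^{2} = \left(41 + \frac{10}{3}\right)^{2} = \left(\frac{133}{3}\right)^{2} = \frac{17689}{9}$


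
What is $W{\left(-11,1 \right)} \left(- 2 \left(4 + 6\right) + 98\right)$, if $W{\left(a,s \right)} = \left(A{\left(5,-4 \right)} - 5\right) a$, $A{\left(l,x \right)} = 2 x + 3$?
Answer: $8580$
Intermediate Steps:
$A{\left(l,x \right)} = 3 + 2 x$
$W{\left(a,s \right)} = - 10 a$ ($W{\left(a,s \right)} = \left(\left(3 + 2 \left(-4\right)\right) - 5\right) a = \left(\left(3 - 8\right) - 5\right) a = \left(-5 - 5\right) a = - 10 a$)
$W{\left(-11,1 \right)} \left(- 2 \left(4 + 6\right) + 98\right) = \left(-10\right) \left(-11\right) \left(- 2 \left(4 + 6\right) + 98\right) = 110 \left(\left(-2\right) 10 + 98\right) = 110 \left(-20 + 98\right) = 110 \cdot 78 = 8580$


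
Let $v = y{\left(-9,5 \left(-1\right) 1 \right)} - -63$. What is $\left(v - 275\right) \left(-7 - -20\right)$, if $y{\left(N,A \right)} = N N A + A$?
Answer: $-8086$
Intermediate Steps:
$y{\left(N,A \right)} = A + A N^{2}$ ($y{\left(N,A \right)} = N^{2} A + A = A N^{2} + A = A + A N^{2}$)
$v = -347$ ($v = 5 \left(-1\right) 1 \left(1 + \left(-9\right)^{2}\right) - -63 = \left(-5\right) 1 \left(1 + 81\right) + 63 = \left(-5\right) 82 + 63 = -410 + 63 = -347$)
$\left(v - 275\right) \left(-7 - -20\right) = \left(-347 - 275\right) \left(-7 - -20\right) = - 622 \left(-7 + 20\right) = \left(-622\right) 13 = -8086$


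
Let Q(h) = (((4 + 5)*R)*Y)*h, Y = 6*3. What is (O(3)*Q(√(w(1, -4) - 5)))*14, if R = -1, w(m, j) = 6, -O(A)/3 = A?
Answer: 20412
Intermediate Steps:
O(A) = -3*A
Y = 18
Q(h) = -162*h (Q(h) = (((4 + 5)*(-1))*18)*h = ((9*(-1))*18)*h = (-9*18)*h = -162*h)
(O(3)*Q(√(w(1, -4) - 5)))*14 = ((-3*3)*(-162*√(6 - 5)))*14 = -(-1458)*√1*14 = -(-1458)*14 = -9*(-162)*14 = 1458*14 = 20412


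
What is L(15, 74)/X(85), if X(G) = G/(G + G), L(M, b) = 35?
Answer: 70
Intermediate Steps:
X(G) = 1/2 (X(G) = G/((2*G)) = G*(1/(2*G)) = 1/2)
L(15, 74)/X(85) = 35/(1/2) = 35*2 = 70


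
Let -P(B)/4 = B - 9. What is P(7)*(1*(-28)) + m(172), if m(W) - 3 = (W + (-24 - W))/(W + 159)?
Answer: -73175/331 ≈ -221.07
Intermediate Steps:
P(B) = 36 - 4*B (P(B) = -4*(B - 9) = -4*(-9 + B) = 36 - 4*B)
m(W) = 3 - 24/(159 + W) (m(W) = 3 + (W + (-24 - W))/(W + 159) = 3 - 24/(159 + W))
P(7)*(1*(-28)) + m(172) = (36 - 4*7)*(1*(-28)) + 3*(151 + 172)/(159 + 172) = (36 - 28)*(-28) + 3*323/331 = 8*(-28) + 3*(1/331)*323 = -224 + 969/331 = -73175/331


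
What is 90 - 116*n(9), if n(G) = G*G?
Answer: -9306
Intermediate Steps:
n(G) = G**2
90 - 116*n(9) = 90 - 116*9**2 = 90 - 116*81 = 90 - 9396 = -9306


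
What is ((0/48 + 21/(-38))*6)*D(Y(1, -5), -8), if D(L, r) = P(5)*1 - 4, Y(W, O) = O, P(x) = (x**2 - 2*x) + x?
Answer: -1008/19 ≈ -53.053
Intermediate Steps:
P(x) = x**2 - x
D(L, r) = 16 (D(L, r) = (5*(-1 + 5))*1 - 4 = (5*4)*1 - 4 = 20*1 - 4 = 20 - 4 = 16)
((0/48 + 21/(-38))*6)*D(Y(1, -5), -8) = ((0/48 + 21/(-38))*6)*16 = ((0*(1/48) + 21*(-1/38))*6)*16 = ((0 - 21/38)*6)*16 = -21/38*6*16 = -63/19*16 = -1008/19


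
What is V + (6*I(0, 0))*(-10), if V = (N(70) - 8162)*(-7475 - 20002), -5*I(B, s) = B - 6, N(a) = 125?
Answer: 220832577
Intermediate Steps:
I(B, s) = 6/5 - B/5 (I(B, s) = -(B - 6)/5 = -(-6 + B)/5 = 6/5 - B/5)
V = 220832649 (V = (125 - 8162)*(-7475 - 20002) = -8037*(-27477) = 220832649)
V + (6*I(0, 0))*(-10) = 220832649 + (6*(6/5 - ⅕*0))*(-10) = 220832649 + (6*(6/5 + 0))*(-10) = 220832649 + (6*(6/5))*(-10) = 220832649 + (36/5)*(-10) = 220832649 - 72 = 220832577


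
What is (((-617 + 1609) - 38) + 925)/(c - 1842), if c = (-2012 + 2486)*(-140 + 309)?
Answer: 1879/78264 ≈ 0.024008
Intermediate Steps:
c = 80106 (c = 474*169 = 80106)
(((-617 + 1609) - 38) + 925)/(c - 1842) = (((-617 + 1609) - 38) + 925)/(80106 - 1842) = ((992 - 38) + 925)/78264 = (954 + 925)*(1/78264) = 1879*(1/78264) = 1879/78264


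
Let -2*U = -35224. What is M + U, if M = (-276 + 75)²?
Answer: 58013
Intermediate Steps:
U = 17612 (U = -½*(-35224) = 17612)
M = 40401 (M = (-201)² = 40401)
M + U = 40401 + 17612 = 58013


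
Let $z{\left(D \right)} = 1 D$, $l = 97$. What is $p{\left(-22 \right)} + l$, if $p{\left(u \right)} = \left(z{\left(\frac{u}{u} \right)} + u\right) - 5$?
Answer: $71$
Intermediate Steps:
$z{\left(D \right)} = D$
$p{\left(u \right)} = -4 + u$ ($p{\left(u \right)} = \left(\frac{u}{u} + u\right) - 5 = \left(1 + u\right) - 5 = -4 + u$)
$p{\left(-22 \right)} + l = \left(-4 - 22\right) + 97 = -26 + 97 = 71$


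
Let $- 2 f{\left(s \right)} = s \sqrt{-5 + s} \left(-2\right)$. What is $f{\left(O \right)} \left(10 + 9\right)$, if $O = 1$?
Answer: $38 i \approx 38.0 i$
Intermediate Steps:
$f{\left(s \right)} = s \sqrt{-5 + s}$ ($f{\left(s \right)} = - \frac{s \sqrt{-5 + s} \left(-2\right)}{2} = - \frac{\left(-2\right) s \sqrt{-5 + s}}{2} = s \sqrt{-5 + s}$)
$f{\left(O \right)} \left(10 + 9\right) = 1 \sqrt{-5 + 1} \left(10 + 9\right) = 1 \sqrt{-4} \cdot 19 = 1 \cdot 2 i 19 = 2 i 19 = 38 i$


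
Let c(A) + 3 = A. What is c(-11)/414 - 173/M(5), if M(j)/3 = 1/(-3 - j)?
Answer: 95489/207 ≈ 461.30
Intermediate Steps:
M(j) = 3/(-3 - j)
c(A) = -3 + A
c(-11)/414 - 173/M(5) = (-3 - 11)/414 - 173/((-3/(3 + 5))) = -14*1/414 - 173/((-3/8)) = -7/207 - 173/((-3*⅛)) = -7/207 - 173/(-3/8) = -7/207 - 173*(-8/3) = -7/207 + 1384/3 = 95489/207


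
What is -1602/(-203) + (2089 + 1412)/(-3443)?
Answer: 4804983/698929 ≈ 6.8748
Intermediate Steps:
-1602/(-203) + (2089 + 1412)/(-3443) = -1602*(-1/203) + 3501*(-1/3443) = 1602/203 - 3501/3443 = 4804983/698929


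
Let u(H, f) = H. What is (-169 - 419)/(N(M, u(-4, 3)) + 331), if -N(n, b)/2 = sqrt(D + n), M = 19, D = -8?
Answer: -194628/109517 - 1176*sqrt(11)/109517 ≈ -1.8128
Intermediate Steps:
N(n, b) = -2*sqrt(-8 + n)
(-169 - 419)/(N(M, u(-4, 3)) + 331) = (-169 - 419)/(-2*sqrt(-8 + 19) + 331) = -588/(-2*sqrt(11) + 331) = -588/(331 - 2*sqrt(11))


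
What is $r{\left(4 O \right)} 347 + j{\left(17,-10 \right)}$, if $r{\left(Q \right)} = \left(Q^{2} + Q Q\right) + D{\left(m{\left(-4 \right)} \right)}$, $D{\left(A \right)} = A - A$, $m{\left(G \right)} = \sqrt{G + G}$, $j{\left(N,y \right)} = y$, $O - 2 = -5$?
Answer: $99926$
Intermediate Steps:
$O = -3$ ($O = 2 - 5 = -3$)
$m{\left(G \right)} = \sqrt{2} \sqrt{G}$ ($m{\left(G \right)} = \sqrt{2 G} = \sqrt{2} \sqrt{G}$)
$D{\left(A \right)} = 0$
$r{\left(Q \right)} = 2 Q^{2}$ ($r{\left(Q \right)} = \left(Q^{2} + Q Q\right) + 0 = \left(Q^{2} + Q^{2}\right) + 0 = 2 Q^{2} + 0 = 2 Q^{2}$)
$r{\left(4 O \right)} 347 + j{\left(17,-10 \right)} = 2 \left(4 \left(-3\right)\right)^{2} \cdot 347 - 10 = 2 \left(-12\right)^{2} \cdot 347 - 10 = 2 \cdot 144 \cdot 347 - 10 = 288 \cdot 347 - 10 = 99936 - 10 = 99926$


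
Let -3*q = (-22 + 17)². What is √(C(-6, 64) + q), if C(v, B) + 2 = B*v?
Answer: 13*I*√21/3 ≈ 19.858*I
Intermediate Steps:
C(v, B) = -2 + B*v
q = -25/3 (q = -(-22 + 17)²/3 = -⅓*(-5)² = -⅓*25 = -25/3 ≈ -8.3333)
√(C(-6, 64) + q) = √((-2 + 64*(-6)) - 25/3) = √((-2 - 384) - 25/3) = √(-386 - 25/3) = √(-1183/3) = 13*I*√21/3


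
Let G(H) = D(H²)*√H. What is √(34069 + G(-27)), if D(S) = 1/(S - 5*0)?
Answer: √(24836301 + 3*I*√3)/27 ≈ 184.58 + 1.9308e-5*I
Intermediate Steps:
D(S) = 1/S (D(S) = 1/(S + 0) = 1/S)
G(H) = H^(-3/2) (G(H) = √H/(H²) = √H/H² = H^(-3/2))
√(34069 + G(-27)) = √(34069 + (-27)^(-3/2)) = √(34069 + I*√3/243)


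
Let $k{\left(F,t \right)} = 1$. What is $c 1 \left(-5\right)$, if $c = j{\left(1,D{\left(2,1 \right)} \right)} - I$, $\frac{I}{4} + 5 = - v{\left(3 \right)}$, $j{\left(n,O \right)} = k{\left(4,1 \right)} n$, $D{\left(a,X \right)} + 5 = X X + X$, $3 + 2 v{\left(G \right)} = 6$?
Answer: $-135$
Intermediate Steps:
$v{\left(G \right)} = \frac{3}{2}$ ($v{\left(G \right)} = - \frac{3}{2} + \frac{1}{2} \cdot 6 = - \frac{3}{2} + 3 = \frac{3}{2}$)
$D{\left(a,X \right)} = -5 + X + X^{2}$ ($D{\left(a,X \right)} = -5 + \left(X X + X\right) = -5 + \left(X^{2} + X\right) = -5 + \left(X + X^{2}\right) = -5 + X + X^{2}$)
$j{\left(n,O \right)} = n$ ($j{\left(n,O \right)} = 1 n = n$)
$I = -26$ ($I = -20 + 4 \left(\left(-1\right) \frac{3}{2}\right) = -20 + 4 \left(- \frac{3}{2}\right) = -20 - 6 = -26$)
$c = 27$ ($c = 1 - -26 = 1 + 26 = 27$)
$c 1 \left(-5\right) = 27 \cdot 1 \left(-5\right) = 27 \left(-5\right) = -135$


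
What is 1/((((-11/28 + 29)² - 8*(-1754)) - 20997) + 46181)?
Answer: 784/31386945 ≈ 2.4979e-5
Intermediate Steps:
1/((((-11/28 + 29)² - 8*(-1754)) - 20997) + 46181) = 1/((((-11*1/28 + 29)² + 14032) - 20997) + 46181) = 1/((((-11/28 + 29)² + 14032) - 20997) + 46181) = 1/((((801/28)² + 14032) - 20997) + 46181) = 1/(((641601/784 + 14032) - 20997) + 46181) = 1/((11642689/784 - 20997) + 46181) = 1/(-4818959/784 + 46181) = 1/(31386945/784) = 784/31386945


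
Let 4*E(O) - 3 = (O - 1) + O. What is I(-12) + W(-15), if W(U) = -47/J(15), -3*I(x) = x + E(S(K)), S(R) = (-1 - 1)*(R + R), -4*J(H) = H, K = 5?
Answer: 197/10 ≈ 19.700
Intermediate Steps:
J(H) = -H/4
S(R) = -4*R
E(O) = 1/2 + O/2 (E(O) = 3/4 + ((O - 1) + O)/4 = 3/4 + ((-1 + O) + O)/4 = 3/4 + (-1 + 2*O)/4 = 3/4 + (-1/4 + O/2) = 1/2 + O/2)
I(x) = 19/6 - x/3 (I(x) = -(x + (1/2 + (-4*5)/2))/3 = -(x + (1/2 + (1/2)*(-20)))/3 = -(x + (1/2 - 10))/3 = -(x - 19/2)/3 = -(-19/2 + x)/3 = 19/6 - x/3)
W(U) = 188/15 (W(U) = -47/((-1/4*15)) = -47/(-15/4) = -47*(-4/15) = 188/15)
I(-12) + W(-15) = (19/6 - 1/3*(-12)) + 188/15 = (19/6 + 4) + 188/15 = 43/6 + 188/15 = 197/10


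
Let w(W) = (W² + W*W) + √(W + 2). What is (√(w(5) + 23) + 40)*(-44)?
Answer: -1760 - 44*√(73 + √7) ≈ -2142.7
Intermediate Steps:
w(W) = √(2 + W) + 2*W² (w(W) = (W² + W²) + √(2 + W) = 2*W² + √(2 + W) = √(2 + W) + 2*W²)
(√(w(5) + 23) + 40)*(-44) = (√((√(2 + 5) + 2*5²) + 23) + 40)*(-44) = (√((√7 + 2*25) + 23) + 40)*(-44) = (√((√7 + 50) + 23) + 40)*(-44) = (√((50 + √7) + 23) + 40)*(-44) = (√(73 + √7) + 40)*(-44) = (40 + √(73 + √7))*(-44) = -1760 - 44*√(73 + √7)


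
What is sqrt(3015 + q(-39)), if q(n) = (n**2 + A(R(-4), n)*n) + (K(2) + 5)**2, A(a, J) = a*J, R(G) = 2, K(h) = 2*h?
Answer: 3*sqrt(851) ≈ 87.516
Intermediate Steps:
A(a, J) = J*a
q(n) = 81 + 3*n**2 (q(n) = (n**2 + (n*2)*n) + (2*2 + 5)**2 = (n**2 + (2*n)*n) + (4 + 5)**2 = (n**2 + 2*n**2) + 9**2 = 3*n**2 + 81 = 81 + 3*n**2)
sqrt(3015 + q(-39)) = sqrt(3015 + (81 + 3*(-39)**2)) = sqrt(3015 + (81 + 3*1521)) = sqrt(3015 + (81 + 4563)) = sqrt(3015 + 4644) = sqrt(7659) = 3*sqrt(851)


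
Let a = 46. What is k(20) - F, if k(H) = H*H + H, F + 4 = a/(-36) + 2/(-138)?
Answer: 176071/414 ≈ 425.29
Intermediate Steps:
F = -2191/414 (F = -4 + (46/(-36) + 2/(-138)) = -4 + (46*(-1/36) + 2*(-1/138)) = -4 + (-23/18 - 1/69) = -4 - 535/414 = -2191/414 ≈ -5.2923)
k(H) = H + H**2 (k(H) = H**2 + H = H + H**2)
k(20) - F = 20*(1 + 20) - 1*(-2191/414) = 20*21 + 2191/414 = 420 + 2191/414 = 176071/414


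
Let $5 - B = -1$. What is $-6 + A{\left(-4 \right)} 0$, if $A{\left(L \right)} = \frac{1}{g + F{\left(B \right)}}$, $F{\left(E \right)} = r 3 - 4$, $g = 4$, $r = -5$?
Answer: $-6$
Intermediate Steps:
$B = 6$ ($B = 5 - -1 = 5 + 1 = 6$)
$F{\left(E \right)} = -19$ ($F{\left(E \right)} = \left(-5\right) 3 - 4 = -15 - 4 = -19$)
$A{\left(L \right)} = - \frac{1}{15}$ ($A{\left(L \right)} = \frac{1}{4 - 19} = \frac{1}{-15} = - \frac{1}{15}$)
$-6 + A{\left(-4 \right)} 0 = -6 - 0 = -6 + 0 = -6$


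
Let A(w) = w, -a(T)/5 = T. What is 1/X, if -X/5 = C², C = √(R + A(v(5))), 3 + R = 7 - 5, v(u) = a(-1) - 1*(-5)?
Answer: -1/45 ≈ -0.022222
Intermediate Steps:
a(T) = -5*T
v(u) = 10 (v(u) = -5*(-1) - 1*(-5) = 5 + 5 = 10)
R = -1 (R = -3 + (7 - 5) = -3 + 2 = -1)
C = 3 (C = √(-1 + 10) = √9 = 3)
X = -45 (X = -5*3² = -5*9 = -45)
1/X = 1/(-45) = -1/45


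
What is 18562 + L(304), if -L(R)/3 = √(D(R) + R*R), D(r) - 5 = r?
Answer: 18562 - 15*√3709 ≈ 17648.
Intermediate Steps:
D(r) = 5 + r
L(R) = -3*√(5 + R + R²) (L(R) = -3*√((5 + R) + R*R) = -3*√((5 + R) + R²) = -3*√(5 + R + R²))
18562 + L(304) = 18562 - 3*√(5 + 304 + 304²) = 18562 - 3*√(5 + 304 + 92416) = 18562 - 15*√3709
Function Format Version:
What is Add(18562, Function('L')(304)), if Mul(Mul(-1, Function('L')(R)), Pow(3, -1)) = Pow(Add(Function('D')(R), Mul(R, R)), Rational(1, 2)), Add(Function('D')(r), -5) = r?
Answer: Add(18562, Mul(-15, Pow(3709, Rational(1, 2)))) ≈ 17648.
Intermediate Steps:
Function('D')(r) = Add(5, r)
Function('L')(R) = Mul(-3, Pow(Add(5, R, Pow(R, 2)), Rational(1, 2))) (Function('L')(R) = Mul(-3, Pow(Add(Add(5, R), Mul(R, R)), Rational(1, 2))) = Mul(-3, Pow(Add(Add(5, R), Pow(R, 2)), Rational(1, 2))) = Mul(-3, Pow(Add(5, R, Pow(R, 2)), Rational(1, 2))))
Add(18562, Function('L')(304)) = Add(18562, Mul(-3, Pow(Add(5, 304, Pow(304, 2)), Rational(1, 2)))) = Add(18562, Mul(-3, Pow(Add(5, 304, 92416), Rational(1, 2)))) = Add(18562, Mul(-3, Pow(92725, Rational(1, 2)))) = Add(18562, Mul(-3, Mul(5, Pow(3709, Rational(1, 2))))) = Add(18562, Mul(-15, Pow(3709, Rational(1, 2))))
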